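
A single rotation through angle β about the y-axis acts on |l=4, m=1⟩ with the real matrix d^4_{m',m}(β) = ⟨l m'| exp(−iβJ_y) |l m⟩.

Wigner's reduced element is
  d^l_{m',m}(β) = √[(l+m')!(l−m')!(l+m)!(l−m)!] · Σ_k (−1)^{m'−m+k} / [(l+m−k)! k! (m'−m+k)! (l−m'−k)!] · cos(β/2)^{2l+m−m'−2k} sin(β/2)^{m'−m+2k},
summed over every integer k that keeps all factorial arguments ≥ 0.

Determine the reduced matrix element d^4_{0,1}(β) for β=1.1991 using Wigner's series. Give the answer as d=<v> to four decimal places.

d^4_{0,1}(β=1.1991) via Wigner's sum:
With c≡cos(β/2)=0.825590 and s≡sin(β/2)=0.564271, N=[24·24·120·6]^{1/2}=643.987578
Admissible k: 1..4 (factorial args all ≥0)
  k=1: (−1)^0·643.9876/(144)·0.8256^7·0.5643^1 = +0.659709
  k=2: (−1)^1·643.9876/(24)·0.8256^5·0.5643^3 = -1.849058
  k=3: (−1)^2·643.9876/(24)·0.8256^3·0.5643^5 = +0.863769
  k=4: (−1)^3·643.9876/(144)·0.8256^1·0.5643^7 = -0.067250
d^4_{0,1}(1.1991) = +0.659709 -1.849058 +0.863769 -0.067250 = -0.392831

d=-0.3928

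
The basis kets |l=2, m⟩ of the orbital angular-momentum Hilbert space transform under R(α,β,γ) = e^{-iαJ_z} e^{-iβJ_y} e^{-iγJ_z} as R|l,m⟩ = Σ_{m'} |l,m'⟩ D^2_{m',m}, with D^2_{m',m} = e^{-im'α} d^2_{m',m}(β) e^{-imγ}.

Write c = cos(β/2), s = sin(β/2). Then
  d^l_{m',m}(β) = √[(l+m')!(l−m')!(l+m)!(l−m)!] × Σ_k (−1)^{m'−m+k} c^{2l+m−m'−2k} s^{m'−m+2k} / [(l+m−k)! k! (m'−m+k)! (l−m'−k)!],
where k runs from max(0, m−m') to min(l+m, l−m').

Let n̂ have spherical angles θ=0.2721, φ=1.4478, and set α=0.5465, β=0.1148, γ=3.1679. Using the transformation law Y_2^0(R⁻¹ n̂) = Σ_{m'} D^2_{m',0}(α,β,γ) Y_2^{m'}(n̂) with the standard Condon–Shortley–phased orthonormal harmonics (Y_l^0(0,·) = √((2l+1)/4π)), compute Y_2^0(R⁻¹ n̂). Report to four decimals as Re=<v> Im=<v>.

Re=0.5859 Im=0.0000

Need the full column D^2_{m',0} for m'=−2..2 at α=0.5465, β=0.1148, γ=3.1679.
cos(β/2)=0.998353, sin(β/2)=0.057368
d^2_{-2,0}: single k=2 term ⇒ +0.008035;  D = +0.003695+0.007135i
d^2_{-1,0}: k∈[1..2] ⇒ +0.139830 -0.000462 = +0.139369;  D = +0.119069+0.072430i
d^2_{0,0}: k∈[0..2] ⇒ +0.993429 -0.013121 +0.000011 = +0.980318;  D = +0.980318+0.000000i
d^2_{1,0}: k∈[0..1] ⇒ -0.139830 +0.000462 = -0.139369;  D = -0.119069+0.072430i
d^2_{2,0}: single k=0 term ⇒ +0.008035;  D = +0.003695-0.007135i
Y_2^{m'}(θ=0.2721,φ=1.4478) and Σ D·Y over m':
  (+0.0037+0.0071i)·(-0.0271-0.0068i)  (+0.1191+0.0724i)·(+0.0245-0.1985i)  (+0.9803+0.0000i)·(+0.5624+0.0000i)  (-0.1191+0.0724i)·(-0.0245-0.1985i)  (+0.0037-0.0071i)·(-0.0271+0.0068i)
Y_2^0(R⁻¹ n̂) = +0.585863-0.000000i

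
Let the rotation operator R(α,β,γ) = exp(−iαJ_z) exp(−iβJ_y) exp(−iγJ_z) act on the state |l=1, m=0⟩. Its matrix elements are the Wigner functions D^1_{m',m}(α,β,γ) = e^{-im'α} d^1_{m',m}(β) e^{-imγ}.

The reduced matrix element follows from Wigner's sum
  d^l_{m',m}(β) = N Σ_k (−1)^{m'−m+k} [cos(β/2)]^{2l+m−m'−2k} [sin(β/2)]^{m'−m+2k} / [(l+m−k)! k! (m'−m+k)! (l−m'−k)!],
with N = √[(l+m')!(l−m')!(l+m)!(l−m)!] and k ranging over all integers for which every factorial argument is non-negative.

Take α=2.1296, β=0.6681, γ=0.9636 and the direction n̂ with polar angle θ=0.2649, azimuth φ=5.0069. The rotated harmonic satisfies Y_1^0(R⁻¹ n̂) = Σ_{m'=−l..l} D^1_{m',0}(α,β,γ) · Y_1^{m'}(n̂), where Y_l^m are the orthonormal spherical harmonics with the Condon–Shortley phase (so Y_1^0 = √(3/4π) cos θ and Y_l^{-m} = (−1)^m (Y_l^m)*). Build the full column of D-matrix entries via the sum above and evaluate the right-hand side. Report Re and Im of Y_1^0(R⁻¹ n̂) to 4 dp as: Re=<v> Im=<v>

Re=0.2937 Im=0.0000

Need the full column D^1_{m',0} for m'=−1..1 at α=2.1296, β=0.6681, γ=0.9636.
cos(β/2)=0.944722, sin(β/2)=0.327872
d^1_{-1,0}: single k=1 term ⇒ +0.438050;  D = -0.232242+0.371418i
d^1_{0,0}: k∈[0..1] ⇒ +0.892500 -0.107500 = +0.785000;  D = +0.785000+0.000000i
d^1_{1,0}: single k=0 term ⇒ -0.438050;  D = +0.232242+0.371418i
Y_1^{m'}(θ=0.2649,φ=5.0069) and Σ D·Y over m':
  (-0.2322+0.3714i)·(+0.0263+0.0866i)  (+0.7850+0.0000i)·(+0.4716+0.0000i)  (+0.2322+0.3714i)·(-0.0263+0.0866i)
Y_1^0(R⁻¹ n̂) = +0.293679+0.000000i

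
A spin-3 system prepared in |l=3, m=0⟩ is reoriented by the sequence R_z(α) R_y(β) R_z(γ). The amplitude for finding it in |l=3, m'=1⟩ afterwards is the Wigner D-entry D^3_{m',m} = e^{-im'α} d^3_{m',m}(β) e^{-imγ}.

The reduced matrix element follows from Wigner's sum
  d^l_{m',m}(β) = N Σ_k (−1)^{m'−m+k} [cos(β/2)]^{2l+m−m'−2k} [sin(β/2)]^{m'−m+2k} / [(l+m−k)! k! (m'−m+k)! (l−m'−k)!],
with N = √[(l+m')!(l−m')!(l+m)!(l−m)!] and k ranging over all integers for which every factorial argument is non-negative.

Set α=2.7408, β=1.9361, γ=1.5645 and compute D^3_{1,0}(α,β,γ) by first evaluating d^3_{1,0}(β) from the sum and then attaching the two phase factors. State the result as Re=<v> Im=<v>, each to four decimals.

Re=-0.1348 Im=-0.0571

Split into d^3_{1,0}(β=1.9361) × two z-phases.
Half-angle: c=0.566907, s=0.823782. N=√(24·2·6·6)=41.569219
k: max(0,(0)−(1))=0 … min(3+(0),3−(1))=2
  k=0: (−1)^1·41.5692/(12)·0.5669^5·0.8238^1 = -0.167094
  k=1: (−1)^2·41.5692/(4)·0.5669^3·0.8238^3 = +1.058483
  k=2: (−1)^3·41.5692/(12)·0.5669^1·0.8238^5 = -0.745012
d^3_{1,0}(1.9361) = -0.167094 +1.058483 -0.745012 = +0.146376
Attach z-rotation phases: D = e^{-i(1)(2.7408)}·(+0.146376)·e^{-i(0)(1.5645)} = -0.134776-0.057108i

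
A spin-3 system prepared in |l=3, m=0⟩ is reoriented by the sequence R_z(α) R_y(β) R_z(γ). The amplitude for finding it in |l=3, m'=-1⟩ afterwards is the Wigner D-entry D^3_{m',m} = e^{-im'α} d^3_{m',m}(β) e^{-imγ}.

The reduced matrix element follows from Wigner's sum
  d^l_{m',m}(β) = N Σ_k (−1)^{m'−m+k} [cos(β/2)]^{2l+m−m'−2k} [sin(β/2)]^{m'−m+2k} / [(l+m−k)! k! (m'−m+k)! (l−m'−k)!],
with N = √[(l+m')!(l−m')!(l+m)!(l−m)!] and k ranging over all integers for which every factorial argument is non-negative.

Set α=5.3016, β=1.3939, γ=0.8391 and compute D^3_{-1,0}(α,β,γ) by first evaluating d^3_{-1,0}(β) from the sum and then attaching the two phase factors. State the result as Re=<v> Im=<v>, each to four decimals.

First d^3_{-1,0}(β=1.3939), then the phase factors e^{-i(-1)α} and e^{-i(0)γ}:
With c≡cos(β/2)=0.766803 and s≡sin(β/2)=0.641882, N=[2·24·6·6]^{1/2}=41.569219
The bounds max(0,m−m')=1 and min(l+m,l−m')=3 give 3 terms
  k=1: (−1)^0·41.5692/(12)·0.7668^5·0.6419^1 = +0.589476
  k=2: (−1)^1·41.5692/(4)·0.7668^3·0.6419^3 = -1.239166
  k=3: (−1)^2·41.5692/(12)·0.7668^1·0.6419^5 = +0.289435
d^3_{-1,0}(1.3939) = +0.589476 -1.239166 +0.289435 = -0.360256
D = (+0.555705-0.831379i)·(-0.360256)·(+1.000000+0.000000i) = -0.200196+0.299509i

Re=-0.2002 Im=0.2995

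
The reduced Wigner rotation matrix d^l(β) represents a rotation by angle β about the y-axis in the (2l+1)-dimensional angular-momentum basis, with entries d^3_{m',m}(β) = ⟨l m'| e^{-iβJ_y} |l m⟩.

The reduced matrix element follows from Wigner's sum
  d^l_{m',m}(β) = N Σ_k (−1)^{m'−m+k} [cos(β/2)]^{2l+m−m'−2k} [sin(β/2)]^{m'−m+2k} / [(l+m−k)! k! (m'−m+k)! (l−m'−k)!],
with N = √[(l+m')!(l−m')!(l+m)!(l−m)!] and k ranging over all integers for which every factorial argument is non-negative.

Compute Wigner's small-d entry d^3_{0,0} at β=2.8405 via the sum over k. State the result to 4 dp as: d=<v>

d=-0.7450

d^3_{0,0}(β=2.8405) via Wigner's sum:
Half-angle: c=0.149978, s=0.988689. N=√(6·6·6·6)=36.000000
k∈{0,1,2,3} keeps every argument non-negative
  k=0: (−1)^0·36.0000/(36)·0.1500^6·0.9887^0 = +0.000011
  k=1: (−1)^1·36.0000/(4)·0.1500^4·0.9887^2 = -0.004451
  k=2: (−1)^2·36.0000/(4)·0.1500^2·0.9887^4 = +0.193437
  k=3: (−1)^3·36.0000/(36)·0.1500^0·0.9887^6 = -0.934026
d^3_{0,0}(2.8405) = +0.000011 -0.004451 +0.193437 -0.934026 = -0.745029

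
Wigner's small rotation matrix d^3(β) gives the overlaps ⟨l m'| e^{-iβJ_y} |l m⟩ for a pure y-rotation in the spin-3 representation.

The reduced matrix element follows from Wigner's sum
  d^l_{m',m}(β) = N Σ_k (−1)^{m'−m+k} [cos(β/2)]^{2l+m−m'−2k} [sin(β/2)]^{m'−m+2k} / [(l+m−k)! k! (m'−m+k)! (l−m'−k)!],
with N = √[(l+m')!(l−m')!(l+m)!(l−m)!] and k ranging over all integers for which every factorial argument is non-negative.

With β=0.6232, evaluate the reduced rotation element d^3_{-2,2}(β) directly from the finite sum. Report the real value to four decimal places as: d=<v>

d=0.0392

d^3_{-2,2}(β=0.6232) via Wigner's sum:
Half-angle: c=0.951844, s=0.306582. N=√(1·120·120·1)=120.000000
k∈{4,5} keeps every argument non-negative
  k=4: (−1)^0·120.0000/(24)·0.9518^2·0.3066^4 = +0.040021
  k=5: (−1)^1·120.0000/(120)·0.9518^0·0.3066^6 = -0.000830
d^3_{-2,2}(0.6232) = +0.040021 -0.000830 = +0.039191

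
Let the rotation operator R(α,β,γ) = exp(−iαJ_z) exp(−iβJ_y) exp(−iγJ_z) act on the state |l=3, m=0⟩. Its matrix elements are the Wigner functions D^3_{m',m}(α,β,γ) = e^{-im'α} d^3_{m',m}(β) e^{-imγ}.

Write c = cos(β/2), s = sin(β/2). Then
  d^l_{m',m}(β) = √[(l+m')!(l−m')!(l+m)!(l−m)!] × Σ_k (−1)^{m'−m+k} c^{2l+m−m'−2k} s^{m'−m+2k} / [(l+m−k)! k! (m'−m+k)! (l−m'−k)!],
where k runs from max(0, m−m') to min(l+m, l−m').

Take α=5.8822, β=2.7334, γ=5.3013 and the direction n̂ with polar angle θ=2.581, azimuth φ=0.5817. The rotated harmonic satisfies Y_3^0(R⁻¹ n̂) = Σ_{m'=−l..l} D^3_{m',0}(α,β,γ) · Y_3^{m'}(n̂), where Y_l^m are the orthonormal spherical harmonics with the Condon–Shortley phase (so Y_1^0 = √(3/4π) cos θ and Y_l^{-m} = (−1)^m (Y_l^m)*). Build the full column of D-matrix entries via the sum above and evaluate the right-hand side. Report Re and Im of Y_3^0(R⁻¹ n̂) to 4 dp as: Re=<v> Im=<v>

Re=0.3338 Im=0.0000

Need the full column D^3_{m',0} for m'=−3..3 at α=5.8822, β=2.7334, γ=5.3013.
cos(β/2)=0.202682, sin(β/2)=0.979245
d^3_{-3,0}: single k=3 term ⇒ +0.034965;  D = +0.012574-0.032626i
d^3_{-2,0}: k∈[2..3] ⇒ +0.008864 -0.206898 = -0.198035;  D = -0.137692+0.142333i
d^3_{-1,0}: k∈[1..3] ⇒ +0.001160 -0.081252 +0.632211 = +0.552120;  D = +0.508324-0.215507i
d^3_{0,0}: k∈[0..3] ⇒ +0.000069 -0.014564 +0.339969 -0.881753 = -0.556279;  D = -0.556279+0.000000i
d^3_{1,0}: k∈[0..2] ⇒ -0.001160 +0.081252 -0.632211 = -0.552120;  D = -0.508324-0.215507i
d^3_{2,0}: k∈[0..1] ⇒ +0.008864 -0.206898 = -0.198035;  D = -0.137692-0.142333i
d^3_{3,0}: single k=0 term ⇒ -0.034965;  D = -0.012574-0.032626i
Y_3^{m'}(θ=2.581,φ=0.5817) and Σ D·Y over m':
  (+0.0126-0.0326i)·(-0.0109-0.0618i)  (-0.1377+0.1423i)·(-0.0970+0.2247i)  (+0.5083-0.2155i)·(+0.3713-0.2442i)  (-0.5563+0.0000i)·(-0.1854+0.0000i)  (-0.5083-0.2155i)·(-0.3713-0.2442i)  (-0.1377-0.1423i)·(-0.0970-0.2247i)  (-0.0126-0.0326i)·(+0.0109-0.0618i)
Y_3^0(R⁻¹ n̂) = +0.333843+0.000000i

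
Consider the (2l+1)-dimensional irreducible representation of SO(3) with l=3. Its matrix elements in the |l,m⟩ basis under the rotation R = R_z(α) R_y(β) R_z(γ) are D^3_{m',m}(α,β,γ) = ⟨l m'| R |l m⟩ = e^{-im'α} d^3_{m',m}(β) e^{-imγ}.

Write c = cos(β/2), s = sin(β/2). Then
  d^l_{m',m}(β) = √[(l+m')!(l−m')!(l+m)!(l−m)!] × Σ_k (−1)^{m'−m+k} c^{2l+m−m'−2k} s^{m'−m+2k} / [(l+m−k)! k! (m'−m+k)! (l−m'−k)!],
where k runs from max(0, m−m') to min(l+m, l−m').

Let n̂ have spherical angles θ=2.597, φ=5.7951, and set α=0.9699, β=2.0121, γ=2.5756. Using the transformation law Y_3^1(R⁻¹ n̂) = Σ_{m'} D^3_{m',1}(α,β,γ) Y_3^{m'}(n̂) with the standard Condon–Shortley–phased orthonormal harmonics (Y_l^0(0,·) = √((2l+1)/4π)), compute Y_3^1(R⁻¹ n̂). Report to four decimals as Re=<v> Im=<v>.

Re=-0.0370 Im=0.0014

Need the full column D^3_{m',1} for m'=−3..3 at α=0.9699, β=2.0121, γ=2.5756.
cos(β/2)=0.535202, sin(β/2)=0.844724
d^3_{-3,1}: single k=4 term ⇒ +0.564860;  D = +0.533626+0.185228i
d^3_{-2,1}: k∈[3..4] ⇒ +0.584423 -0.727935 = -0.143512;  D = -0.115469+0.085221i
d^3_{-1,1}: k∈[2..4] ⇒ +0.351278 -1.166769 +0.363321 = -0.452170;  D = +0.015779+0.451895i
d^3_{0,1}: k∈[1..3] ⇒ +0.128497 -0.960305 +0.797413 = -0.034395;  D = +0.029031+0.018445i
d^3_{1,1}: k∈[0..2] ⇒ +0.023502 -0.468370 +0.875077 = +0.430208;  D = -0.395590+0.169078i
d^3_{2,1}: k∈[0..1] ⇒ -0.117301 +0.584423 = +0.467122;  D = -0.091424+0.458088i
d^3_{3,1}: single k=0 term ⇒ +0.226749;  D = +0.158321+0.162325i
Y_3^{m'}(θ=2.597,φ=5.7951) and Σ D·Y over m':
  (+0.5336+0.1852i)·(+0.0062+0.0577i)  (-0.1155+0.0852i)·(-0.1314-0.1943i)  (+0.0158+0.4519i)·(+0.3931+0.2087i)  (+0.0290+0.0184i)·(-0.2100+0.0000i)  (-0.3956+0.1691i)·(-0.3931+0.2087i)  (-0.0914+0.4581i)·(-0.1314+0.1943i)  (+0.1583+0.1623i)·(-0.0062+0.0577i)
Y_3^1(R⁻¹ n̂) = -0.037000+0.001350i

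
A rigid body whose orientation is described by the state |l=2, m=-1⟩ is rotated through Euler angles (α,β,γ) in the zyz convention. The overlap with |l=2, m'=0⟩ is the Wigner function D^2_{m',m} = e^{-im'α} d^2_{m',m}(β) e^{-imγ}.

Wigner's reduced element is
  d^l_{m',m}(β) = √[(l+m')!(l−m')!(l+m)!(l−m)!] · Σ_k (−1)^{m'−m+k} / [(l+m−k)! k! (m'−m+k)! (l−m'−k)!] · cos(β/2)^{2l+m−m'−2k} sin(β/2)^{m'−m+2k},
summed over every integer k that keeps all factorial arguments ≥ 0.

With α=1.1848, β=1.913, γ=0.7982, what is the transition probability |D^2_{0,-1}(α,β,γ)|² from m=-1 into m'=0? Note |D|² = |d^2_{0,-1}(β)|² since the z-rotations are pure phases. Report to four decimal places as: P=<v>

D^2_{0,-1}(1.1848,1.913,0.7982) = e^{-i·0·1.1848}·d^2_{0,-1}(1.913)·e^{-i·-1·0.7982}. Compute d first:
Half-angle: c=0.576384, s=0.817179. N=√(2·2·1·6)=4.898979
Admissible k: 0..1 (factorial args all ≥0)
  k=0: (−1)^1·4.8990/(2)·0.5764^3·0.8172^1 = -0.383290
  k=1: (−1)^2·4.8990/(2)·0.5764^1·0.8172^3 = +0.770441
d^2_{0,-1}(1.913) = -0.383290 +0.770441 = +0.387150
|D^2_{0,-1}|² = |d^2_{0,-1}(β)|² = (+0.387150)² = 0.149885 (the z-rotation phases have unit modulus)

P=0.1499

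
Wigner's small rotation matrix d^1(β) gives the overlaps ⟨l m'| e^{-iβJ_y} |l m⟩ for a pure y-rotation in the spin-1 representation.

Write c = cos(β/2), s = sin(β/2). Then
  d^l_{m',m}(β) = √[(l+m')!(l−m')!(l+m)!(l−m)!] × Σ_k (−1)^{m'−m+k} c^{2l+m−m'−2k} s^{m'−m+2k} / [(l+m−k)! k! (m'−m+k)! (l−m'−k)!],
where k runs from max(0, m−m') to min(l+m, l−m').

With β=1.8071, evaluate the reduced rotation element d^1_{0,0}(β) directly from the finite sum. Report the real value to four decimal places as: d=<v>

d^1_{0,0}(β=1.8071) via Wigner's sum:
c=cos(1.8071/2)=0.618825, s=sin(1.8071/2)=0.785529; N=√[1·1·1·1]=1.000000
k∈{0,1} keeps every argument non-negative
  k=0: (−1)^0·1.0000/(1)·0.6188^2·0.7855^0 = +0.382945
  k=1: (−1)^1·1.0000/(1)·0.6188^0·0.7855^2 = -0.617055
d^1_{0,0}(1.8071) = +0.382945 -0.617055 = -0.234111

d=-0.2341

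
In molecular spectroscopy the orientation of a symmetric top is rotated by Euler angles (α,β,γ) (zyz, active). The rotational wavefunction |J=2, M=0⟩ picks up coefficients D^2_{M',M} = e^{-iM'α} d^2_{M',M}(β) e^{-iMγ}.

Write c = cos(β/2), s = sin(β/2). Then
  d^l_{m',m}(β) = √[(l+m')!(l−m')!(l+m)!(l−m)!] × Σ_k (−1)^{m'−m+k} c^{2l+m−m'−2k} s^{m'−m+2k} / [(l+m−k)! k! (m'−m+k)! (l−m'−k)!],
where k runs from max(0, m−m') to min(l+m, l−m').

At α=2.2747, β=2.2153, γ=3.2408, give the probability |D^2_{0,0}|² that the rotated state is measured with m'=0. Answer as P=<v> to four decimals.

P=0.0017

D^2_{0,0}(2.2747,2.2153,3.2408) = e^{-i·0·2.2747}·d^2_{0,0}(2.2153)·e^{-i·0·3.2408}. Compute d first:
Half-angle: c=0.446765, s=0.894651. N=√(2·2·2·2)=4.000000
k: max(0,(0)−(0))=0 … min(2+(0),2−(0))=2
  k=0: (−1)^0·4.0000/(4)·0.4468^4·0.8947^0 = +0.039840
  k=1: (−1)^1·4.0000/(1)·0.4468^2·0.8947^2 = -0.639037
  k=2: (−1)^2·4.0000/(4)·0.4468^0·0.8947^4 = +0.640642
d^2_{0,0}(2.2153) = +0.039840 -0.639037 +0.640642 = +0.041444
|D^2_{0,0}|² = |d^2_{0,0}(β)|² = (+0.041444)² = 0.001718 (the z-rotation phases have unit modulus)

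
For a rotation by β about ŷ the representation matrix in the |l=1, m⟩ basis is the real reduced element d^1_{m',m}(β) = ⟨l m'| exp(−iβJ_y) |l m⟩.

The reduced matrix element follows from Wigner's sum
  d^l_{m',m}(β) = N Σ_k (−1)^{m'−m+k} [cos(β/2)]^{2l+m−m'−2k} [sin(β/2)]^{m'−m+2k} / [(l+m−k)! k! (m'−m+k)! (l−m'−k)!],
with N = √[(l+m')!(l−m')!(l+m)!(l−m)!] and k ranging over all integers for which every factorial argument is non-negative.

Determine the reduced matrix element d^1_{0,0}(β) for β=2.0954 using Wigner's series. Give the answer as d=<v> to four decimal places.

d=-0.5009

d^1_{0,0}(β=2.0954) via Wigner's sum:
Half-angle: c=0.499565, s=0.866277. N=√(1·1·1·1)=1.000000
Admissible k: 0..1 (factorial args all ≥0)
  k=0: (−1)^0·1.0000/(1)·0.4996^2·0.8663^0 = +0.249565
  k=1: (−1)^1·1.0000/(1)·0.4996^0·0.8663^2 = -0.750435
d^1_{0,0}(2.0954) = +0.249565 -0.750435 = -0.500870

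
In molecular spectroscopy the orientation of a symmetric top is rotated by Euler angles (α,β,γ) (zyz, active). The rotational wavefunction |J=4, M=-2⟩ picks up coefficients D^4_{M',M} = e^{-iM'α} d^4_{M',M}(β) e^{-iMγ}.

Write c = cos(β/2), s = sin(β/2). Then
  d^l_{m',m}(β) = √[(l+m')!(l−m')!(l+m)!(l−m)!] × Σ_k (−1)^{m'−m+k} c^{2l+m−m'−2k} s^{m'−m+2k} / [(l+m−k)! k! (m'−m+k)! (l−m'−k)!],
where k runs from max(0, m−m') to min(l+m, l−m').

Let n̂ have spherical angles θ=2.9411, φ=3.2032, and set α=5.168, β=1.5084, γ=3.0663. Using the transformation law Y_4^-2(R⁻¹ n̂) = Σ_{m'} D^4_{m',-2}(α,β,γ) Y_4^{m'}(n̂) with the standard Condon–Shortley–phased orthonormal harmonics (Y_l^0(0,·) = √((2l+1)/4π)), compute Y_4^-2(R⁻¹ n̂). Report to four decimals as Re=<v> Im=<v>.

Need the full column D^4_{m',-2} for m'=−4..4 at α=5.168, β=1.5084, γ=3.0663.
cos(β/2)=0.728820, sin(β/2)=0.684706
d^4_{-4,-2}: single k=2 term ⇒ +0.371798;  D = -0.037511+0.369901i
d^4_{-3,-2}: k∈[1..2] ⇒ +0.279839 -0.740964 = -0.461126;  D = +0.432445-0.160088i
d^4_{-2,-2}: k∈[0..2] ⇒ +0.079609 -0.843159 +0.930224 = +0.166674;  D = -0.120738-0.114902i
d^4_{-1,-2}: k∈[0..2] ⇒ -0.317308 +1.400291 -0.823939 = +0.259045;  D = +0.077796-0.247087i
d^4_{0,-2}: k∈[0..2] ⇒ +0.666576 -1.568867 +0.519261 = -0.383031;  D = -0.378696+0.057461i
d^4_{1,-2}: k∈[0..2] ⇒ -0.933528 +1.235909 -0.218165 = +0.084217;  D = +0.047982+0.069211i
d^4_{2,-2}: k∈[0..2] ⇒ +0.930224 -0.656819 +0.048309 = +0.321715;  D = -0.156770+0.280933i
d^4_{3,-2}: k∈[0..1] ⇒ -0.653981 +0.192403 = -0.461578;  D = +0.460921+0.024626i
d^4_{4,-2}: single k=0 term ⇒ +0.289630;  D = -0.113383-0.266514i
Y_4^{m'}(θ=2.9411,φ=3.2032) and Σ D·Y over m':
  (-0.0375+0.3699i)·(+0.0007-0.0002i)  (+0.4324-0.1601i)·(+0.0095-0.0018i)  (-0.1207-0.1149i)·(+0.0753-0.0093i)  (+0.0778-0.2471i)·(+0.3430-0.0212i)  (-0.3787+0.0575i)·(+0.6843+0.0000i)  (+0.0480+0.0692i)·(-0.3430-0.0212i)  (-0.1568+0.2809i)·(+0.0753+0.0093i)  (+0.4609+0.0246i)·(-0.0095-0.0018i)  (-0.1134-0.2665i)·(+0.0007+0.0002i)
Y_4^-2(R⁻¹ n̂) = -0.277782-0.062961i

Re=-0.2778 Im=-0.0630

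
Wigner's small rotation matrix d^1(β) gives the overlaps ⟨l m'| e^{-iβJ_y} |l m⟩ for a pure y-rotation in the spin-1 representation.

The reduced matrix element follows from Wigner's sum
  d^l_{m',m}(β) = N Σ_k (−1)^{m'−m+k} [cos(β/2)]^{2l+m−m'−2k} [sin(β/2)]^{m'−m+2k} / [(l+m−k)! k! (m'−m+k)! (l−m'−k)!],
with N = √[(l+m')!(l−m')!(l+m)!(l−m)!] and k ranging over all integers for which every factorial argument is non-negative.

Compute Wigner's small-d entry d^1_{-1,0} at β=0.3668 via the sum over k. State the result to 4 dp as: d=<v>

d^1_{-1,0}(β=0.3668) via Wigner's sum:
Half-angle: c=0.983229, s=0.182374. N=√(1·2·1·1)=1.414214
k: max(0,(0)−(-1))=1 … min(1+(0),1−(-1))=1
  k=1: (−1)^0·1.4142/(1)·0.9832^1·0.1824^1 = +0.253590
d^1_{-1,0}(0.3668) = +0.253590

d=0.2536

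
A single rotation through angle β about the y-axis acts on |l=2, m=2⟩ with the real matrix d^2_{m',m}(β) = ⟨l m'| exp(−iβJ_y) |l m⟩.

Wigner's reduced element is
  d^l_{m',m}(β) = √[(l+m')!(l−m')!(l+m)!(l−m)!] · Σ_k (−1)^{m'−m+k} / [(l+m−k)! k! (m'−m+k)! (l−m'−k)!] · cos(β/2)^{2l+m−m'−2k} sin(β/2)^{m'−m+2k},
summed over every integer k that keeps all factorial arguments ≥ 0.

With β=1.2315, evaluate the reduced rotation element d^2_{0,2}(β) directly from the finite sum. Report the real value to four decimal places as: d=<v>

d^2_{0,2}(β=1.2315) via Wigner's sum:
c=cos(1.2315/2)=0.816340, s=sin(1.2315/2)=0.577571; N=√[2·2·24·1]=9.797959
k: max(0,(2)−(0))=2 … min(2+(2),2−(0))=2
  k=2: (−1)^0·9.7980/(4)·0.8163^2·0.5776^2 = +0.544539
d^2_{0,2}(1.2315) = +0.544539

d=0.5445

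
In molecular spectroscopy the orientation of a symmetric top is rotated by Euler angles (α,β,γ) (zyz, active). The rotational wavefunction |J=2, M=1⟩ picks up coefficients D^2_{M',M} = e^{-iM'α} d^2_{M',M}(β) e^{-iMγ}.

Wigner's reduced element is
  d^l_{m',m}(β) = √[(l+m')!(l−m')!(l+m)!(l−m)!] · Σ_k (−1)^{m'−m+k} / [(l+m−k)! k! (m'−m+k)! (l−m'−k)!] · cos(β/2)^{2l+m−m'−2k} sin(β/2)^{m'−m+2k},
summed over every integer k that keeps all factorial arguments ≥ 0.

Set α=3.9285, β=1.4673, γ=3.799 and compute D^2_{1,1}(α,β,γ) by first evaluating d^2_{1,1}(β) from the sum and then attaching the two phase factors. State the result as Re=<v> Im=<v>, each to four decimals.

Re=-0.0552 Im=0.4342

Split into d^2_{1,1}(β=1.4673) × two z-phases.
With c≡cos(β/2)=0.742735 and s≡sin(β/2)=0.669585, N=[6·1·6·1]^{1/2}=6.000000
k∈{0,1} keeps every argument non-negative
  k=0: (−1)^0·6.0000/(6)·0.7427^4·0.6696^0 = +0.304324
  k=1: (−1)^1·6.0000/(2)·0.7427^2·0.6696^2 = -0.741995
d^2_{1,1}(1.4673) = +0.304324 -0.741995 = -0.437671
Attach z-rotation phases: D = e^{-i(1)(3.9285)}·(-0.437671)·e^{-i(1)(3.799)} = -0.055210+0.434175i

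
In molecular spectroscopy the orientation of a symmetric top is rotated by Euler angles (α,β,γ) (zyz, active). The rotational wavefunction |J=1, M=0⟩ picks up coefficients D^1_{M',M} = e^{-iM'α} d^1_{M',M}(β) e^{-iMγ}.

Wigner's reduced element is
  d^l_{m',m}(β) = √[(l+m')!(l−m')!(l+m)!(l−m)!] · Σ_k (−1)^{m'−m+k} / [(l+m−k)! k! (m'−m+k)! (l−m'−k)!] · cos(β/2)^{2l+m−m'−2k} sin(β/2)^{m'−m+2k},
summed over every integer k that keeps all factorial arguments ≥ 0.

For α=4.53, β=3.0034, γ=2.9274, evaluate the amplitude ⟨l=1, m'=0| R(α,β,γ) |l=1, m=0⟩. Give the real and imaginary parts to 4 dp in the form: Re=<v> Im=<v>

Re=-0.9905 Im=0.0000

First d^1_{0,0}(β=3.0034), then the phase factors e^{-i(0)α} and e^{-i(0)γ}:
With c≡cos(β/2)=0.069041 and s≡sin(β/2)=0.997614, N=[1·1·1·1]^{1/2}=1.000000
k∈{0,1} keeps every argument non-negative
  k=0: (−1)^0·1.0000/(1)·0.0690^2·0.9976^0 = +0.004767
  k=1: (−1)^1·1.0000/(1)·0.0690^0·0.9976^2 = -0.995233
d^1_{0,0}(3.0034) = +0.004767 -0.995233 = -0.990467
Phases: e^{-i·(0)·4.53}=+1.000000+0.000000i, e^{-i·(0)·2.9274}=+1.000000+0.000000i ⇒ D=-0.990467+0.000000i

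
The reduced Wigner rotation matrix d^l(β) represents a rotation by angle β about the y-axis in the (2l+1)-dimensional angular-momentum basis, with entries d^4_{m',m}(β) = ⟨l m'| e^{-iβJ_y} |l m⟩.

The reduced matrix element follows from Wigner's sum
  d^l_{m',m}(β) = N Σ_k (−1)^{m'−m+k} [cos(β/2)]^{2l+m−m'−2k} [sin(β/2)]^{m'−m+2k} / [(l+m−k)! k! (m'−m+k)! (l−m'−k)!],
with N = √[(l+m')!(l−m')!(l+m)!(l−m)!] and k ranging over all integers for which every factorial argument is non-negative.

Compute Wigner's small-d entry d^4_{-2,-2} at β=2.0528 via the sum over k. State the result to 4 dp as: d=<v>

d=0.4136

d^4_{-2,-2}(β=2.0528) via Wigner's sum:
With c≡cos(β/2)=0.517902 and s≡sin(β/2)=0.855440, N=[2·720·2·720]^{1/2}=1440.000000
Admissible k: 0..2 (factorial args all ≥0)
  k=0: (−1)^0·1440.0000/(1440)·0.5179^8·0.8554^0 = +0.005176
  k=1: (−1)^1·1440.0000/(120)·0.5179^6·0.8554^2 = -0.169451
  k=2: (−1)^2·1440.0000/(96)·0.5179^4·0.8554^4 = +0.577882
d^4_{-2,-2}(2.0528) = +0.005176 -0.169451 +0.577882 = +0.413607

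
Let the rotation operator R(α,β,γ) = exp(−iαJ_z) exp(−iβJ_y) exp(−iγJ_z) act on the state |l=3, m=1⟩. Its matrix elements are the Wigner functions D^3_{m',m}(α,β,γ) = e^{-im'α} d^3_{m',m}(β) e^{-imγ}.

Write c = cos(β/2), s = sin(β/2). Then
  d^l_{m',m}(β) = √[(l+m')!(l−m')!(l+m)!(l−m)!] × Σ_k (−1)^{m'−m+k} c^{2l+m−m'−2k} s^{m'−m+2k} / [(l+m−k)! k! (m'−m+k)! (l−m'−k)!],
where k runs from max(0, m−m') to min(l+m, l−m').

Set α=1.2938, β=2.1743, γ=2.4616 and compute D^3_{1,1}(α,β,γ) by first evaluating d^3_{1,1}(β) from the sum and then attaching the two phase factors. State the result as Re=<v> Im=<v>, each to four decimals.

Split into d^3_{1,1}(β=2.1743) × two z-phases.
With c≡cos(β/2)=0.465010 and s≡sin(β/2)=0.885305, N=[24·2·24·2]^{1/2}=48.000000
k: max(0,(1)−(1))=0 … min(3+(1),3−(1))=2
  k=0: (−1)^0·48.0000/(48)·0.4650^6·0.8853^0 = +0.010111
  k=1: (−1)^1·48.0000/(6)·0.4650^4·0.8853^2 = -0.293175
  k=2: (−1)^2·48.0000/(8)·0.4650^2·0.8853^4 = +0.796982
d^3_{1,1}(2.1743) = +0.010111 -0.293175 +0.796982 = +0.513918
D = (+0.273468-0.961881i)·(+0.513918)·(-0.777577-0.628787i) = -0.420108+0.296009i

Re=-0.4201 Im=0.2960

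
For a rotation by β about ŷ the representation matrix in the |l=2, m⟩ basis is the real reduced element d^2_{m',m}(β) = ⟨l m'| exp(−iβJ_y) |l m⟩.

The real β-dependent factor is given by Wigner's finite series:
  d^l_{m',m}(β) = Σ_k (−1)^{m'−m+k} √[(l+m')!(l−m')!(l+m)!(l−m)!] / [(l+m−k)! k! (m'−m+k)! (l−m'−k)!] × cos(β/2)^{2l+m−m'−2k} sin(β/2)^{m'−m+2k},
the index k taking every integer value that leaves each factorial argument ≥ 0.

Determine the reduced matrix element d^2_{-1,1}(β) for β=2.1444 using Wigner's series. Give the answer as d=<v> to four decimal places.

d=-0.0658

d^2_{-1,1}(β=2.1444) via Wigner's sum:
With c≡cos(β/2)=0.478193 and s≡sin(β/2)=0.878255, N=[1·6·6·1]^{1/2}=6.000000
k: max(0,(1)−(-1))=2 … min(2+(1),2−(-1))=3
  k=2: (−1)^0·6.0000/(2)·0.4782^2·0.8783^2 = +0.529138
  k=3: (−1)^1·6.0000/(6)·0.4782^0·0.8783^4 = -0.594952
d^2_{-1,1}(2.1444) = +0.529138 -0.594952 = -0.065814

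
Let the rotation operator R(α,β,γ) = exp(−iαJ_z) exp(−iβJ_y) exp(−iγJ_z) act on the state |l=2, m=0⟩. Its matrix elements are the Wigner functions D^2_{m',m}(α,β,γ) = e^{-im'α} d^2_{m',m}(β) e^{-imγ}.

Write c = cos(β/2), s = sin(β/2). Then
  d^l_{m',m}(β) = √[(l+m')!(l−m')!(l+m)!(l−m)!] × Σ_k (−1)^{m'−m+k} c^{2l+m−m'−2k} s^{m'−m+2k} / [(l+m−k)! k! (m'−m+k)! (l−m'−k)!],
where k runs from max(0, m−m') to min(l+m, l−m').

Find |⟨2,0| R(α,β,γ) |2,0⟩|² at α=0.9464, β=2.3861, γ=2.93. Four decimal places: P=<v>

D^2_{0,0}(0.9464,2.3861,2.93) = e^{-i·0·0.9464}·d^2_{0,0}(2.3861)·e^{-i·0·2.93}. Compute d first:
c=cos(2.3861/2)=0.368827, s=sin(2.3861/2)=0.929498; N=√[2·2·2·2]=4.000000
Admissible k: 0..2 (factorial args all ≥0)
  k=0: (−1)^0·4.0000/(4)·0.3688^4·0.9295^0 = +0.018505
  k=1: (−1)^1·4.0000/(1)·0.3688^2·0.9295^2 = -0.470112
  k=2: (−1)^2·4.0000/(4)·0.3688^0·0.9295^4 = +0.746439
d^2_{0,0}(2.3861) = +0.018505 -0.470112 +0.746439 = +0.294832
|D^2_{0,0}|² = |d^2_{0,0}(β)|² = (+0.294832)² = 0.086926 (the z-rotation phases have unit modulus)

P=0.0869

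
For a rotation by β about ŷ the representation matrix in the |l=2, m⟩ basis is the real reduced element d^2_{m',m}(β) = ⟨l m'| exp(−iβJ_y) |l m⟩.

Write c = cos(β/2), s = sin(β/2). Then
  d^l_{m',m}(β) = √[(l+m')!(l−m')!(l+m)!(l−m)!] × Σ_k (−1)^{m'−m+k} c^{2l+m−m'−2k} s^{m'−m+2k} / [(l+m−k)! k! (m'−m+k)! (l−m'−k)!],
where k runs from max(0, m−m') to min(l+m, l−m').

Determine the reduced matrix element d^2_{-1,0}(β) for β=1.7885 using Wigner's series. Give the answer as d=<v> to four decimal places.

d=-0.2583

d^2_{-1,0}(β=1.7885) via Wigner's sum:
With c≡cos(β/2)=0.626104 and s≡sin(β/2)=0.779740, N=[1·6·2·2]^{1/2}=4.898979
k: max(0,(0)−(-1))=1 … min(2+(0),2−(-1))=2
  k=1: (−1)^0·4.8990/(2)·0.6261^3·0.7797^1 = +0.468775
  k=2: (−1)^1·4.8990/(2)·0.6261^1·0.7797^3 = -0.727061
d^2_{-1,0}(1.7885) = +0.468775 -0.727061 = -0.258286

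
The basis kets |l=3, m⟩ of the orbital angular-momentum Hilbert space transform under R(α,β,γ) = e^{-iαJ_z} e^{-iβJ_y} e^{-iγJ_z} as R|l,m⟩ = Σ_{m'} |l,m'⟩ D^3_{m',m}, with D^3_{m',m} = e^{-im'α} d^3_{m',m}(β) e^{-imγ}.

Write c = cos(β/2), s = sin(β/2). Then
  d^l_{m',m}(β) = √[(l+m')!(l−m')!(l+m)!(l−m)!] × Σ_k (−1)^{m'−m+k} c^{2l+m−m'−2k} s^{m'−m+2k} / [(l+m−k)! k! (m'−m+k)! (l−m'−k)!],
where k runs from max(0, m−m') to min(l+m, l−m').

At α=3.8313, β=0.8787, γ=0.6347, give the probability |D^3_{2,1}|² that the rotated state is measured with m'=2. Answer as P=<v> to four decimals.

P=0.2078

Split into d^3_{2,1}(β=0.8787) × two z-phases.
Half-angle: c=0.905028, s=0.425351. N=√(120·1·24·2)=75.894664
k: max(0,(1)−(2))=0 … min(3+(1),3−(2))=1
  k=0: (−1)^1·75.8947/(24)·0.9050^5·0.4254^1 = -0.816693
  k=1: (−1)^2·75.8947/(12)·0.9050^3·0.4254^3 = +0.360794
d^3_{2,1}(0.8787) = -0.816693 +0.360794 = -0.455898
|D^3_{2,1}|² = |d^3_{2,1}(β)|² = (-0.455898)² = 0.207843 (the z-rotation phases have unit modulus)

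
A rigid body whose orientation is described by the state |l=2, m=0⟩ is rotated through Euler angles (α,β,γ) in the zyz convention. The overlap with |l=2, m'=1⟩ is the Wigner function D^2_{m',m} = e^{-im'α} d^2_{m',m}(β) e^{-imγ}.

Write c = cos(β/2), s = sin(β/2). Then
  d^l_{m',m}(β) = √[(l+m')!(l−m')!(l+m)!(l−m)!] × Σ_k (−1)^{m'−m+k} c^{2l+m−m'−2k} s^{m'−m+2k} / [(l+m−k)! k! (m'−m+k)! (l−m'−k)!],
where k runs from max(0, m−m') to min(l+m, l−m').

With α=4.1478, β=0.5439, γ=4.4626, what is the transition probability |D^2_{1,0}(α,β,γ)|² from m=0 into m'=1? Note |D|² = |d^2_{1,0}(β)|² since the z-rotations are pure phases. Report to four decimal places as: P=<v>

P=0.2941

First d^2_{1,0}(β=0.5439), then the phase factors e^{-i(1)α} and e^{-i(0)γ}:
Half-angle: c=0.963249, s=0.268610. N=√(6·1·2·2)=4.898979
The bounds max(0,m−m')=0 and min(l+m,l−m')=1 give 2 terms
  k=0: (−1)^1·4.8990/(2)·0.9632^3·0.2686^1 = -0.588049
  k=1: (−1)^2·4.8990/(2)·0.9632^1·0.2686^3 = +0.045728
d^2_{1,0}(0.5439) = -0.588049 +0.045728 = -0.542322
|D^2_{1,0}|² = |d^2_{1,0}(β)|² = (-0.542322)² = 0.294113 (the z-rotation phases have unit modulus)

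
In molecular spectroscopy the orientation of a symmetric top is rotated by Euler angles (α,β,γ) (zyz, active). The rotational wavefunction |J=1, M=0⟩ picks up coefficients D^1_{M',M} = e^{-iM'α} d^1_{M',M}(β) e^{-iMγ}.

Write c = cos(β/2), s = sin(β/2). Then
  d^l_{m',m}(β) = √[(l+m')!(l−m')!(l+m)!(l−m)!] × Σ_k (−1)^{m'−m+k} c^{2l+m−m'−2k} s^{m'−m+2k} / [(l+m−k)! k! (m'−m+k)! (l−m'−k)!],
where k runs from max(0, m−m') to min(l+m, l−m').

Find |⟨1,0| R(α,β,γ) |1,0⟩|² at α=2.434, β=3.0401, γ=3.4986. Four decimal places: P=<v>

P=0.9897

First d^1_{0,0}(β=3.0401), then the phase factors e^{-i(0)α} and e^{-i(0)γ}:
With c≡cos(β/2)=0.050725 and s≡sin(β/2)=0.998713, N=[1·1·1·1]^{1/2}=1.000000
k: max(0,(0)−(0))=0 … min(1+(0),1−(0))=1
  k=0: (−1)^0·1.0000/(1)·0.0507^2·0.9987^0 = +0.002573
  k=1: (−1)^1·1.0000/(1)·0.0507^0·0.9987^2 = -0.997427
d^1_{0,0}(3.0401) = +0.002573 -0.997427 = -0.994854
|D^1_{0,0}|² = |d^1_{0,0}(β)|² = (-0.994854)² = 0.989735 (the z-rotation phases have unit modulus)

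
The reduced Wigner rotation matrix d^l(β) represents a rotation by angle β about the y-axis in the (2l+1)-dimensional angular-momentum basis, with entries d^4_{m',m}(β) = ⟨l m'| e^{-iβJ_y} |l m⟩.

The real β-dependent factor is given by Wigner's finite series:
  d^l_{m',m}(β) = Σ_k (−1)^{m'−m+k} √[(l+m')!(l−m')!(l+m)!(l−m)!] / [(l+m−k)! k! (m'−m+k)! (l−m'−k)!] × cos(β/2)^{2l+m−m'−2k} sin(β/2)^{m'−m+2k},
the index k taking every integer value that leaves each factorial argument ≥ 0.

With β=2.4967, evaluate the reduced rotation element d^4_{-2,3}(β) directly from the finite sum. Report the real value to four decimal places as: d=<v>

d^4_{-2,3}(β=2.4967) via Wigner's sum:
Half-angle: c=0.316888, s=0.948463. N=√(2·720·5040·1)=2693.993318
The bounds max(0,m−m')=5 and min(l+m,l−m')=6 give 2 terms
  k=5: (−1)^0·2693.9933/(240)·0.3169^3·0.9485^5 = +0.274160
  k=6: (−1)^1·2693.9933/(720)·0.3169^1·0.9485^7 = -0.818677
d^4_{-2,3}(2.4967) = +0.274160 -0.818677 = -0.544517

d=-0.5445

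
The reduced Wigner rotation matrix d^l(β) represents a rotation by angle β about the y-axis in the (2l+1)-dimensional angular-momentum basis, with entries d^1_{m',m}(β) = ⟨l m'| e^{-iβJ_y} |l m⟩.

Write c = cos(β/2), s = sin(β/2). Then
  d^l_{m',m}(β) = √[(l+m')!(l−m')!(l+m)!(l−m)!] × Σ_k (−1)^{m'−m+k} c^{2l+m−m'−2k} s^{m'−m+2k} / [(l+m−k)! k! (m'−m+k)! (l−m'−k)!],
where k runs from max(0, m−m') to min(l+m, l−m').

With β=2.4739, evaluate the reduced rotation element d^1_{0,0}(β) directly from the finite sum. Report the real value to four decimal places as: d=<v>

d=-0.7853

d^1_{0,0}(β=2.4739) via Wigner's sum:
With c≡cos(β/2)=0.327679 and s≡sin(β/2)=0.944789, N=[1·1·1·1]^{1/2}=1.000000
Admissible k: 0..1 (factorial args all ≥0)
  k=0: (−1)^0·1.0000/(1)·0.3277^2·0.9448^0 = +0.107374
  k=1: (−1)^1·1.0000/(1)·0.3277^0·0.9448^2 = -0.892626
d^1_{0,0}(2.4739) = +0.107374 -0.892626 = -0.785252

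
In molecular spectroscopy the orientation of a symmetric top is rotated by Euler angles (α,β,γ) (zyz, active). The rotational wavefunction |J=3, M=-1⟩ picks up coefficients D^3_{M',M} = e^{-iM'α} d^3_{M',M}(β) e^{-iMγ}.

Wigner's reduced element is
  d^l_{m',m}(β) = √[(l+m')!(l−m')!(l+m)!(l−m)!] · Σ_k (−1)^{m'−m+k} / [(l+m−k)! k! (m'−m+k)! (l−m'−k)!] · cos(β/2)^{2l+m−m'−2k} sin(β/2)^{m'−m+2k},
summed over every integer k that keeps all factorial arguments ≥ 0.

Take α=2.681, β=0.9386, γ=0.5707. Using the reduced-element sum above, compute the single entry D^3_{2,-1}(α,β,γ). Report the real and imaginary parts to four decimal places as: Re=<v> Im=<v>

Re=-0.0285 Im=-0.3606

Split into d^3_{2,-1}(β=0.9386) × two z-phases.
With c≡cos(β/2)=0.891885 and s≡sin(β/2)=0.452262, N=[120·1·2·24]^{1/2}=75.894664
k∈{0,1} keeps every argument non-negative
  k=0: (−1)^3·75.8947/(12)·0.8919^3·0.4523^3 = -0.415076
  k=1: (−1)^4·75.8947/(24)·0.8919^1·0.4523^5 = +0.053365
d^3_{2,-1}(0.9386) = -0.415076 +0.053365 = -0.361710
D = (+0.604877+0.796319i)·(-0.361710)·(+0.841523+0.540221i) = -0.028513-0.360585i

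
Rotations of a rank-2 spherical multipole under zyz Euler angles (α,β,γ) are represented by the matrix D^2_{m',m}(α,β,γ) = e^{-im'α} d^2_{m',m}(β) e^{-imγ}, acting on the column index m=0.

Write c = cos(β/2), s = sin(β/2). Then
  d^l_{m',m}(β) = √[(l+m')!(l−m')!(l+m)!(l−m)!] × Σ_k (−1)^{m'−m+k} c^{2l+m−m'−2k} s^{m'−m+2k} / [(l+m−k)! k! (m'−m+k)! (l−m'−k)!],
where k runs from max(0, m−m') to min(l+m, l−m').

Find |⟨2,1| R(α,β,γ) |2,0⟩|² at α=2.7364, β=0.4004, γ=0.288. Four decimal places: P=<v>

D^2_{1,0}(2.7364,0.4004,0.288) = e^{-i·1·2.7364}·d^2_{1,0}(0.4004)·e^{-i·0·0.288}. Compute d first:
c=cos(0.4004/2)=0.980027, s=sin(0.4004/2)=0.198865; N=√[6·1·2·2]=4.898979
k∈{0,1} keeps every argument non-negative
  k=0: (−1)^1·4.8990/(2)·0.9800^3·0.1989^1 = -0.458510
  k=1: (−1)^2·4.8990/(2)·0.9800^1·0.1989^3 = +0.018880
d^2_{1,0}(0.4004) = -0.458510 +0.018880 = -0.439630
|D^2_{1,0}|² = |d^2_{1,0}(β)|² = (-0.439630)² = 0.193275 (the z-rotation phases have unit modulus)

P=0.1933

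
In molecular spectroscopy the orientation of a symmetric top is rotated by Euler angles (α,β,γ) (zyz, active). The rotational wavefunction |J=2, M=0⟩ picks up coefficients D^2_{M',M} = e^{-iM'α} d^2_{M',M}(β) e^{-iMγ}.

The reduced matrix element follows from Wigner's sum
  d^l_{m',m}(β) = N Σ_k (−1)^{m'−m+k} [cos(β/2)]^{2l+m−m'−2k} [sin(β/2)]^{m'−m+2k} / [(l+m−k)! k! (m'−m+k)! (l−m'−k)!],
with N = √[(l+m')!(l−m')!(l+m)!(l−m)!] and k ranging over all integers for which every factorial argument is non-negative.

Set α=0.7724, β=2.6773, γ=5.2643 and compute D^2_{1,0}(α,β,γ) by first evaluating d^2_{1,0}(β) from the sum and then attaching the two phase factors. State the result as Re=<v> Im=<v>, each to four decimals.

D^2_{1,0}(0.7724,2.6773,5.2643) = e^{-i·1·0.7724}·d^2_{1,0}(2.6773)·e^{-i·0·5.2643}. Compute d first:
Half-angle: c=0.230067, s=0.973175. N=√(6·1·2·2)=4.898979
k∈{0,1} keeps every argument non-negative
  k=0: (−1)^1·4.8990/(2)·0.2301^3·0.9732^1 = -0.029029
  k=1: (−1)^2·4.8990/(2)·0.2301^1·0.9732^3 = +0.519400
d^2_{1,0}(2.6773) = -0.029029 +0.519400 = +0.490372
Attach z-rotation phases: D = e^{-i(1)(0.7724)}·(+0.490372)·e^{-i(0)(5.2643)} = +0.351223-0.342209i

Re=0.3512 Im=-0.3422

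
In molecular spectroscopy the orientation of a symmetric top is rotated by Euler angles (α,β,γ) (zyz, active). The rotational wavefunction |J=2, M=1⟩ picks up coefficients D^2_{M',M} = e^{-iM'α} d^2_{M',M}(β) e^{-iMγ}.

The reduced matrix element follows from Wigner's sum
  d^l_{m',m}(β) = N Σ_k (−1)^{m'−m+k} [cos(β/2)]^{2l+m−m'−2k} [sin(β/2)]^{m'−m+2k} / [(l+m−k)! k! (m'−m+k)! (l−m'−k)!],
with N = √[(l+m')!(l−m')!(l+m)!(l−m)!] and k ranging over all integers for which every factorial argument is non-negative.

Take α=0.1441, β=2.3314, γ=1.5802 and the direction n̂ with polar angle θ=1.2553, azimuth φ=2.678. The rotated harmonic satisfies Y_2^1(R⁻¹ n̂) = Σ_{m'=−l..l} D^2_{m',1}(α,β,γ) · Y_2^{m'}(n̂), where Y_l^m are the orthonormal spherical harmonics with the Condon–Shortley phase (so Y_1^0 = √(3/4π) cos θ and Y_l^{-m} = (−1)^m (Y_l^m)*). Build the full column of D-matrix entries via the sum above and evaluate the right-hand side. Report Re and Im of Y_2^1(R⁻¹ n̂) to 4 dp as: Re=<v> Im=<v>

Need the full column D^2_{m',1} for m'=−2..2 at α=0.1441, β=2.3314, γ=1.5802.
cos(β/2)=0.394107, sin(β/2)=0.919064
d^2_{-2,1}: single k=3 term ⇒ +0.611903;  D = +0.168395-0.588276i
d^2_{-1,1}: k∈[2..3] ⇒ +0.393588 -0.713483 = -0.319895;  D = -0.042959+0.316998i
d^2_{0,1}: k∈[1..2] ⇒ +0.137805 -0.749425 = -0.611620;  D = +0.005751+0.611593i
d^2_{1,1}: k∈[0..1] ⇒ +0.024124 -0.393588 = -0.369464;  D = +0.056492+0.365119i
d^2_{2,1}: single k=0 term ⇒ -0.112517;  D = +0.032993+0.107571i
Y_2^{m'}(θ=1.2553,φ=2.678) and Σ D·Y over m':
  (+0.1684-0.5883i)·(+0.2095+0.2792i)  (-0.0430+0.3170i)·(-0.2038-0.1019i)  (+0.0058+0.6116i)·(-0.2243+0.0000i)  (+0.0565+0.3651i)·(+0.2038-0.1019i)  (+0.0330+0.1076i)·(+0.2095-0.2792i)
Y_2^1(R⁻¹ n̂) = +0.324987-0.191636i

Re=0.3250 Im=-0.1916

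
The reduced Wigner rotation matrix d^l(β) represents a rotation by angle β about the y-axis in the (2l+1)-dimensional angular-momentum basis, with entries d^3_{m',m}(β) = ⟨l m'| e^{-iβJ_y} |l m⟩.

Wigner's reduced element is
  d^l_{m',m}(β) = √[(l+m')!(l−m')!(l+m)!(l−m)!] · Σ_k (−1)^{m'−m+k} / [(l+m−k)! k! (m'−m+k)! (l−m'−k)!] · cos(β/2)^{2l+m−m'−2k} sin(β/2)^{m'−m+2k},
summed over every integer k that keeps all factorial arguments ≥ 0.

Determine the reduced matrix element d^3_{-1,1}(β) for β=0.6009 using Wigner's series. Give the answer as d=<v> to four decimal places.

d=0.3822

d^3_{-1,1}(β=0.6009) via Wigner's sum:
Half-angle: c=0.955203, s=0.295950. N=√(2·24·24·2)=48.000000
Admissible k: 2..4 (factorial args all ≥0)
  k=2: (−1)^0·48.0000/(8)·0.9552^4·0.2960^2 = +0.437494
  k=3: (−1)^1·48.0000/(6)·0.9552^2·0.2960^4 = -0.055996
  k=4: (−1)^2·48.0000/(48)·0.9552^0·0.2960^6 = +0.000672
d^3_{-1,1}(0.6009) = +0.437494 -0.055996 +0.000672 = +0.382170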